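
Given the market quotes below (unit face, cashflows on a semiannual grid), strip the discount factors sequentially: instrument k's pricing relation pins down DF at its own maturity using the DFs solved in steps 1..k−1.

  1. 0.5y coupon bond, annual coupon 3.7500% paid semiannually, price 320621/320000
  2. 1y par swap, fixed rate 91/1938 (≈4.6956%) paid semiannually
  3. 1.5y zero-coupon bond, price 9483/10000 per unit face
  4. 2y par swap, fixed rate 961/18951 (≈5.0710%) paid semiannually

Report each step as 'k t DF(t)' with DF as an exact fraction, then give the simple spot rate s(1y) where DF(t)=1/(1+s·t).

step 1 [0.5y] bond c/2=3/160: DF=(320621/320000 − 3/160·(0))/(1+3/160) = 1967/2000 ≈ 0.983500
step 2 [1y] swap r/2=91/3876: DF=(1 − 91/3876·(0.983500))/(1+91/3876) = 1909/2000 ≈ 0.954500
step 3 [1.5y] zero: DF = P = 9483/10000 ≈ 0.948300
step 4 [2y] swap r/2=961/37902: DF=(1 − 961/37902·(0.983500+0.954500+0.948300))/(1+961/37902) = 9039/10000 ≈ 0.903900

1 1/2 1967/2000
2 1 1909/2000
3 3/2 9483/10000
4 2 9039/10000
s(1y) = (1/(1909/2000) − 1)/(1) = 91/1909 ≈ 4.7669%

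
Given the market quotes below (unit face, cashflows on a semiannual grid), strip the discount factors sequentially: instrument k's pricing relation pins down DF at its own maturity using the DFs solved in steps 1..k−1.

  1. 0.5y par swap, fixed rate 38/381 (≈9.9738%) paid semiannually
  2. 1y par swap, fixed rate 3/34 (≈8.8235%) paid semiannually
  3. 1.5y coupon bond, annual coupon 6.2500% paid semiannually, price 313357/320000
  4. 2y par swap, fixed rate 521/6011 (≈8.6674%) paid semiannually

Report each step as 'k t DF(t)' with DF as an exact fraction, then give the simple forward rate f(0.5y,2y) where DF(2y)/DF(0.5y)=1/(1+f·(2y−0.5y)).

1 1/2 381/400
2 1 367/400
3 3/2 8929/10000
4 2 8437/10000
f(0.5y,2y) = ((381/400)/(8437/10000) − 1)/(3/2) = 2176/25311 ≈ 8.5971%

step 1 [0.5y] swap r/2=19/381: DF=(1 − 19/381·(0))/(1+19/381) = 381/400 ≈ 0.952500
step 2 [1y] swap r/2=3/68: DF=(1 − 3/68·(0.952500))/(1+3/68) = 367/400 ≈ 0.917500
step 3 [1.5y] bond c/2=1/32: DF=(313357/320000 − 1/32·(0.952500+0.917500))/(1+1/32) = 8929/10000 ≈ 0.892900
step 4 [2y] swap r/2=521/12022: DF=(1 − 521/12022·(0.952500+0.917500+0.892900))/(1+521/12022) = 8437/10000 ≈ 0.843700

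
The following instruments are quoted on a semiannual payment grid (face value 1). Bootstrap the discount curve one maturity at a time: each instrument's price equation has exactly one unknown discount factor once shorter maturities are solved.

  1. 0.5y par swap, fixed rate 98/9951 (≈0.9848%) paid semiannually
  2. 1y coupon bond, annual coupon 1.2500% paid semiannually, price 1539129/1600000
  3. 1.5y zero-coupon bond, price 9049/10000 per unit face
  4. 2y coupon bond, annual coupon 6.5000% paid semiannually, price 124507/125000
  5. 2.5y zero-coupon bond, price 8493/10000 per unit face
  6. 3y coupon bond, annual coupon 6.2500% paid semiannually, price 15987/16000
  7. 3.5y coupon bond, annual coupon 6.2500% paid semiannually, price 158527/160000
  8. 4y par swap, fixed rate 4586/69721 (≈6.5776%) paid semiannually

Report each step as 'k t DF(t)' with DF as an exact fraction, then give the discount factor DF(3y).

step 1 [0.5y] swap r/2=49/9951: DF=(1 − 49/9951·(0))/(1+49/9951) = 9951/10000 ≈ 0.995100
step 2 [1y] bond c/2=1/160: DF=(1539129/1600000 − 1/160·(0.995100))/(1+1/160) = 4749/5000 ≈ 0.949800
step 3 [1.5y] zero: DF = P = 9049/10000 ≈ 0.904900
step 4 [2y] bond c/2=13/400: DF=(124507/125000 − 13/400·(0.995100+0.949800+0.904900))/(1+13/400) = 7/8 ≈ 0.875000
step 5 [2.5y] zero: DF = P = 8493/10000 ≈ 0.849300
step 6 [3y] bond c/2=1/32: DF=(15987/16000 − 1/32·(0.995100+0.949800+0.904900+0.875000+0.849300))/(1+1/32) = 8303/10000 ≈ 0.830300
step 7 [3.5y] bond c/2=1/32: DF=(158527/160000 − 1/32·(0.995100+0.949800+0.904900+0.875000+0.849300+0.830300))/(1+1/32) = 797/1000 ≈ 0.797000
step 8 [4y] swap r/2=2293/69721: DF=(1 − 2293/69721·(0.995100+0.949800+0.904900+0.875000+0.849300+0.830300+0.797000))/(1+2293/69721) = 7707/10000 ≈ 0.770700

1 1/2 9951/10000
2 1 4749/5000
3 3/2 9049/10000
4 2 7/8
5 5/2 8493/10000
6 3 8303/10000
7 7/2 797/1000
8 4 7707/10000
DF(3y) = 8303/10000 ≈ 0.830300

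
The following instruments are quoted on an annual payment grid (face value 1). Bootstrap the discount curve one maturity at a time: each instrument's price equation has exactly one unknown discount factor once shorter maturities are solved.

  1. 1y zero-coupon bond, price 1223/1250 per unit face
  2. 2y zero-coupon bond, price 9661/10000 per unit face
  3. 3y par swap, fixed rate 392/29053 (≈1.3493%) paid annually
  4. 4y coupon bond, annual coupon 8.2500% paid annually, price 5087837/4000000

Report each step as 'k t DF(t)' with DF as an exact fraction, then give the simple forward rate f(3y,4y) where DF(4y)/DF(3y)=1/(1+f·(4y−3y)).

1 1 1223/1250
2 2 9661/10000
3 3 1201/1250
4 4 596/625
f(3y,4y) = ((1201/1250)/(596/625) − 1)/(1) = 9/1192 ≈ 0.7550%

step 1 [1y] zero: DF = P = 1223/1250 ≈ 0.978400
step 2 [2y] zero: DF = P = 9661/10000 ≈ 0.966100
step 3 [3y] swap r/1=392/29053: DF=(1 − 392/29053·(0.978400+0.966100))/(1+392/29053) = 1201/1250 ≈ 0.960800
step 4 [4y] bond c/1=33/400: DF=(5087837/4000000 − 33/400·(0.978400+0.966100+0.960800))/(1+33/400) = 596/625 ≈ 0.953600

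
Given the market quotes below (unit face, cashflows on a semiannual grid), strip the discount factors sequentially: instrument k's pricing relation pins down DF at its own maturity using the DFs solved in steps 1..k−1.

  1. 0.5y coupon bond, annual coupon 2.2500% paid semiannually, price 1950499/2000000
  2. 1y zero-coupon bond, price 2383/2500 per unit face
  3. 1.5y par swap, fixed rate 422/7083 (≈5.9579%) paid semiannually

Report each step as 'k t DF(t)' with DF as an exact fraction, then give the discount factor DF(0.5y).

step 1 [0.5y] bond c/2=9/800: DF=(1950499/2000000 − 9/800·(0))/(1+9/800) = 2411/2500 ≈ 0.964400
step 2 [1y] zero: DF = P = 2383/2500 ≈ 0.953200
step 3 [1.5y] swap r/2=211/7083: DF=(1 − 211/7083·(0.964400+0.953200))/(1+211/7083) = 2289/2500 ≈ 0.915600

1 1/2 2411/2500
2 1 2383/2500
3 3/2 2289/2500
DF(0.5y) = 2411/2500 ≈ 0.964400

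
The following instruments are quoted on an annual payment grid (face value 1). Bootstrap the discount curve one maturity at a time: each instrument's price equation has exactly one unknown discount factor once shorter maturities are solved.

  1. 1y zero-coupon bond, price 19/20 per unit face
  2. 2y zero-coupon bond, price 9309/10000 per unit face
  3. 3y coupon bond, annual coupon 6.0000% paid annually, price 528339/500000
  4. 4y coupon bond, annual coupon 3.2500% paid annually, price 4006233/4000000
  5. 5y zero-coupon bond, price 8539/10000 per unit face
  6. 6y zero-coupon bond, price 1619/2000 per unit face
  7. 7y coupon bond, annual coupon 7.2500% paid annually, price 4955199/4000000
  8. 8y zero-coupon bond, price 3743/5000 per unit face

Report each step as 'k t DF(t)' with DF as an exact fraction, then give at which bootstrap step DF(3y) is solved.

1 1 19/20
2 2 9309/10000
3 3 1113/1250
4 4 2207/2500
5 5 8539/10000
6 6 1619/2000
7 7 1989/2500
8 8 3743/5000
DF(3y) is solved at step 3

step 1 [1y] zero: DF = P = 19/20 ≈ 0.950000
step 2 [2y] zero: DF = P = 9309/10000 ≈ 0.930900
step 3 [3y] bond c/1=3/50: DF=(528339/500000 − 3/50·(0.950000+0.930900))/(1+3/50) = 1113/1250 ≈ 0.890400
step 4 [4y] bond c/1=13/400: DF=(4006233/4000000 − 13/400·(0.950000+0.930900+0.890400))/(1+13/400) = 2207/2500 ≈ 0.882800
step 5 [5y] zero: DF = P = 8539/10000 ≈ 0.853900
step 6 [6y] zero: DF = P = 1619/2000 ≈ 0.809500
step 7 [7y] bond c/1=29/400: DF=(4955199/4000000 − 29/400·(0.950000+0.930900+0.890400+0.882800+0.853900+0.809500))/(1+29/400) = 1989/2500 ≈ 0.795600
step 8 [8y] zero: DF = P = 3743/5000 ≈ 0.748600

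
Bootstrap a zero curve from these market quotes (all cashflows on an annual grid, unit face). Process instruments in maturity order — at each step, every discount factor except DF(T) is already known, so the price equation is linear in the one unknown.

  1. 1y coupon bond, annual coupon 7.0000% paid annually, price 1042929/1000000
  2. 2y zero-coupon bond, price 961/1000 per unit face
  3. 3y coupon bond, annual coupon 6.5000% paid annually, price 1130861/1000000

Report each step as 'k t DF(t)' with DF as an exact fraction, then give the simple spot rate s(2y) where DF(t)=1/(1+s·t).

step 1 [1y] bond c/1=7/100: DF=(1042929/1000000 − 7/100·(0))/(1+7/100) = 9747/10000 ≈ 0.974700
step 2 [2y] zero: DF = P = 961/1000 ≈ 0.961000
step 3 [3y] bond c/1=13/200: DF=(1130861/1000000 − 13/200·(0.974700+0.961000))/(1+13/200) = 9437/10000 ≈ 0.943700

1 1 9747/10000
2 2 961/1000
3 3 9437/10000
s(2y) = (1/(961/1000) − 1)/(2) = 39/1922 ≈ 2.0291%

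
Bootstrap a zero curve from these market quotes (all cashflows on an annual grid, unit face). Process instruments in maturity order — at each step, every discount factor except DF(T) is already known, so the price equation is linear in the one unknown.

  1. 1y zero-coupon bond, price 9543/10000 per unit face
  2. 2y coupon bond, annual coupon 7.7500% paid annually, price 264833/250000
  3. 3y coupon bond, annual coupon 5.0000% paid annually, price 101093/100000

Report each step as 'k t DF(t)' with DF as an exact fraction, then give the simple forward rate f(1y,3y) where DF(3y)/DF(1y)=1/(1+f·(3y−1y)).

step 1 [1y] zero: DF = P = 9543/10000 ≈ 0.954300
step 2 [2y] bond c/1=31/400: DF=(264833/250000 − 31/400·(0.954300))/(1+31/400) = 1829/2000 ≈ 0.914500
step 3 [3y] bond c/1=1/20: DF=(101093/100000 − 1/20·(0.954300+0.914500))/(1+1/20) = 4369/5000 ≈ 0.873800

1 1 9543/10000
2 2 1829/2000
3 3 4369/5000
f(1y,3y) = ((9543/10000)/(4369/5000) − 1)/(2) = 805/17476 ≈ 4.6063%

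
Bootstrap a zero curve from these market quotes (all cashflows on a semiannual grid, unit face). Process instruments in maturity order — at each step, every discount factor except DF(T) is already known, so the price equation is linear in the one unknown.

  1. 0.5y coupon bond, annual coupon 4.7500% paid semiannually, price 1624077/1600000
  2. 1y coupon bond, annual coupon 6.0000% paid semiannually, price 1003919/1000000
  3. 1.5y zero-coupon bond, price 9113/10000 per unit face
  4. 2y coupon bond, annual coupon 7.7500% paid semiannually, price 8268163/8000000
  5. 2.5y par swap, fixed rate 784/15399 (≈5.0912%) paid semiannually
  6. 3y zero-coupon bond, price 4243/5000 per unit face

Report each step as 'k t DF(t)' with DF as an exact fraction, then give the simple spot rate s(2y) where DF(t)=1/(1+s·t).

step 1 [0.5y] bond c/2=19/800: DF=(1624077/1600000 − 19/800·(0))/(1+19/800) = 1983/2000 ≈ 0.991500
step 2 [1y] bond c/2=3/100: DF=(1003919/1000000 − 3/100·(0.991500))/(1+3/100) = 4729/5000 ≈ 0.945800
step 3 [1.5y] zero: DF = P = 9113/10000 ≈ 0.911300
step 4 [2y] bond c/2=31/800: DF=(8268163/8000000 − 31/800·(0.991500+0.945800+0.911300))/(1+31/800) = 8887/10000 ≈ 0.888700
step 5 [2.5y] swap r/2=392/15399: DF=(1 − 392/15399·(0.991500+0.945800+0.911300+0.888700))/(1+392/15399) = 1103/1250 ≈ 0.882400
step 6 [3y] zero: DF = P = 4243/5000 ≈ 0.848600

1 1/2 1983/2000
2 1 4729/5000
3 3/2 9113/10000
4 2 8887/10000
5 5/2 1103/1250
6 3 4243/5000
s(2y) = (1/(8887/10000) − 1)/(2) = 1113/17774 ≈ 6.2620%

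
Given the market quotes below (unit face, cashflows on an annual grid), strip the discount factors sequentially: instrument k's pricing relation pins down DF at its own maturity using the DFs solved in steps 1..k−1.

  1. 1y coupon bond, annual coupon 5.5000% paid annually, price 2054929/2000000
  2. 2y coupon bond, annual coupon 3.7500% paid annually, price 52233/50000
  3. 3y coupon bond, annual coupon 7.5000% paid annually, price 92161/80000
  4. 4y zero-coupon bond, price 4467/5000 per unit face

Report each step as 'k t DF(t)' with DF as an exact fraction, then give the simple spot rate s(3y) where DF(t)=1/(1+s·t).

1 1 9739/10000
2 2 9717/10000
3 3 9359/10000
4 4 4467/5000
s(3y) = (1/(9359/10000) − 1)/(3) = 641/28077 ≈ 2.2830%

step 1 [1y] bond c/1=11/200: DF=(2054929/2000000 − 11/200·(0))/(1+11/200) = 9739/10000 ≈ 0.973900
step 2 [2y] bond c/1=3/80: DF=(52233/50000 − 3/80·(0.973900))/(1+3/80) = 9717/10000 ≈ 0.971700
step 3 [3y] bond c/1=3/40: DF=(92161/80000 − 3/40·(0.973900+0.971700))/(1+3/40) = 9359/10000 ≈ 0.935900
step 4 [4y] zero: DF = P = 4467/5000 ≈ 0.893400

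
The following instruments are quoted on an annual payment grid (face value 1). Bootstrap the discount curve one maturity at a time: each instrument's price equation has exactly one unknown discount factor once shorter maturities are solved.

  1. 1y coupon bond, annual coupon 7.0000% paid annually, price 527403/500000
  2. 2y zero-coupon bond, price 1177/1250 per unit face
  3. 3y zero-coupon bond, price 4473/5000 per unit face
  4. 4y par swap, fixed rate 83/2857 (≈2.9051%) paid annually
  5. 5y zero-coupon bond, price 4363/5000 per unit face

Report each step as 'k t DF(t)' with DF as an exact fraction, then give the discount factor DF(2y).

step 1 [1y] bond c/1=7/100: DF=(527403/500000 − 7/100·(0))/(1+7/100) = 4929/5000 ≈ 0.985800
step 2 [2y] zero: DF = P = 1177/1250 ≈ 0.941600
step 3 [3y] zero: DF = P = 4473/5000 ≈ 0.894600
step 4 [4y] swap r/1=83/2857: DF=(1 − 83/2857·(0.985800+0.941600+0.894600))/(1+83/2857) = 8921/10000 ≈ 0.892100
step 5 [5y] zero: DF = P = 4363/5000 ≈ 0.872600

1 1 4929/5000
2 2 1177/1250
3 3 4473/5000
4 4 8921/10000
5 5 4363/5000
DF(2y) = 1177/1250 ≈ 0.941600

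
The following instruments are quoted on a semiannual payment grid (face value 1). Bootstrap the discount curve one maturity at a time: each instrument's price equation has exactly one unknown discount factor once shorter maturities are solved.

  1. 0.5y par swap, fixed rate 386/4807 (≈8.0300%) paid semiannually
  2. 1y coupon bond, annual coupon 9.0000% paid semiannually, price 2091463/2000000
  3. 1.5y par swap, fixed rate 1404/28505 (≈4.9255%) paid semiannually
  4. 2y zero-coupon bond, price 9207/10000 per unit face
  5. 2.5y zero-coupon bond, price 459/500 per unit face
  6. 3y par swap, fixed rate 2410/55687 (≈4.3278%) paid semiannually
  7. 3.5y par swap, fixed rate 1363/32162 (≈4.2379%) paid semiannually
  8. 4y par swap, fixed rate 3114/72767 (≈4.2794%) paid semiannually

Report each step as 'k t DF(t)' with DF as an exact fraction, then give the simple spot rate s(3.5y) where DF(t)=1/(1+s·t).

1 1/2 4807/5000
2 1 9593/10000
3 3/2 4649/5000
4 2 9207/10000
5 5/2 459/500
6 3 1759/2000
7 7/2 8637/10000
8 4 8443/10000
s(3.5y) = (1/(8637/10000) − 1)/(7/2) = 2726/60459 ≈ 4.5088%

step 1 [0.5y] swap r/2=193/4807: DF=(1 − 193/4807·(0))/(1+193/4807) = 4807/5000 ≈ 0.961400
step 2 [1y] bond c/2=9/200: DF=(2091463/2000000 − 9/200·(0.961400))/(1+9/200) = 9593/10000 ≈ 0.959300
step 3 [1.5y] swap r/2=702/28505: DF=(1 − 702/28505·(0.961400+0.959300))/(1+702/28505) = 4649/5000 ≈ 0.929800
step 4 [2y] zero: DF = P = 9207/10000 ≈ 0.920700
step 5 [2.5y] zero: DF = P = 459/500 ≈ 0.918000
step 6 [3y] swap r/2=1205/55687: DF=(1 − 1205/55687·(0.961400+0.959300+0.929800+0.920700+0.918000))/(1+1205/55687) = 1759/2000 ≈ 0.879500
step 7 [3.5y] swap r/2=1363/64324: DF=(1 − 1363/64324·(0.961400+0.959300+0.929800+0.920700+0.918000+0.879500))/(1+1363/64324) = 8637/10000 ≈ 0.863700
step 8 [4y] swap r/2=1557/72767: DF=(1 − 1557/72767·(0.961400+0.959300+0.929800+0.920700+0.918000+0.879500+0.863700))/(1+1557/72767) = 8443/10000 ≈ 0.844300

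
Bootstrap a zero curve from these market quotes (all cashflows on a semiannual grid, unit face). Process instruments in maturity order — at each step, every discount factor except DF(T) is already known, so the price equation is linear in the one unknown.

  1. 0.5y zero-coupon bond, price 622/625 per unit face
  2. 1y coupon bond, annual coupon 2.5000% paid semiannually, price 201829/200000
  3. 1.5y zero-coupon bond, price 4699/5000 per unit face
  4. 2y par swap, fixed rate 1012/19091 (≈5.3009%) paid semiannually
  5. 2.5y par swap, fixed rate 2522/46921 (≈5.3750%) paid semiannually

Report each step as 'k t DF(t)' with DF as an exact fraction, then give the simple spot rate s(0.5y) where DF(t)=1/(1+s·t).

step 1 [0.5y] zero: DF = P = 622/625 ≈ 0.995200
step 2 [1y] bond c/2=1/80: DF=(201829/200000 − 1/80·(0.995200))/(1+1/80) = 2461/2500 ≈ 0.984400
step 3 [1.5y] zero: DF = P = 4699/5000 ≈ 0.939800
step 4 [2y] swap r/2=506/19091: DF=(1 − 506/19091·(0.995200+0.984400+0.939800))/(1+506/19091) = 2247/2500 ≈ 0.898800
step 5 [2.5y] swap r/2=1261/46921: DF=(1 − 1261/46921·(0.995200+0.984400+0.939800+0.898800))/(1+1261/46921) = 8739/10000 ≈ 0.873900

1 1/2 622/625
2 1 2461/2500
3 3/2 4699/5000
4 2 2247/2500
5 5/2 8739/10000
s(0.5y) = (1/(622/625) − 1)/(1/2) = 3/311 ≈ 0.9646%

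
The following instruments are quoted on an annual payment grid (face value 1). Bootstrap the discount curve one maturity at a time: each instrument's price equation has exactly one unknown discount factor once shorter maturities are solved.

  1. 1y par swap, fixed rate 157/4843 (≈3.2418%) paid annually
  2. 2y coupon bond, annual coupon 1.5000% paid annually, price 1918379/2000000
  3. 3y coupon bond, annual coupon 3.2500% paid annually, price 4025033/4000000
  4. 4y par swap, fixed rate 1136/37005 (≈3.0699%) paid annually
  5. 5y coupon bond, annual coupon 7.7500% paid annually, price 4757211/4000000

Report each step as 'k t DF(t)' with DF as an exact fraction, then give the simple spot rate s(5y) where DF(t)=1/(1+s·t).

1 1 4843/5000
2 2 9307/10000
3 3 2287/2500
4 4 554/625
5 5 1047/1250
s(5y) = (1/(1047/1250) − 1)/(5) = 203/5235 ≈ 3.8777%

step 1 [1y] swap r/1=157/4843: DF=(1 − 157/4843·(0))/(1+157/4843) = 4843/5000 ≈ 0.968600
step 2 [2y] bond c/1=3/200: DF=(1918379/2000000 − 3/200·(0.968600))/(1+3/200) = 9307/10000 ≈ 0.930700
step 3 [3y] bond c/1=13/400: DF=(4025033/4000000 − 13/400·(0.968600+0.930700))/(1+13/400) = 2287/2500 ≈ 0.914800
step 4 [4y] swap r/1=1136/37005: DF=(1 − 1136/37005·(0.968600+0.930700+0.914800))/(1+1136/37005) = 554/625 ≈ 0.886400
step 5 [5y] bond c/1=31/400: DF=(4757211/4000000 − 31/400·(0.968600+0.930700+0.914800+0.886400))/(1+31/400) = 1047/1250 ≈ 0.837600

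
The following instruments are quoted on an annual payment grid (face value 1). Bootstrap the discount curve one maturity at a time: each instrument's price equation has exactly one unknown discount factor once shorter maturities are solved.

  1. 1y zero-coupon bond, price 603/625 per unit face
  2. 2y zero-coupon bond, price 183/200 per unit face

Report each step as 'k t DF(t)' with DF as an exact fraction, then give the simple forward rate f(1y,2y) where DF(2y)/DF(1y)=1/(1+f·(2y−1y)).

step 1 [1y] zero: DF = P = 603/625 ≈ 0.964800
step 2 [2y] zero: DF = P = 183/200 ≈ 0.915000

1 1 603/625
2 2 183/200
f(1y,2y) = ((603/625)/(183/200) − 1)/(1) = 83/1525 ≈ 5.4426%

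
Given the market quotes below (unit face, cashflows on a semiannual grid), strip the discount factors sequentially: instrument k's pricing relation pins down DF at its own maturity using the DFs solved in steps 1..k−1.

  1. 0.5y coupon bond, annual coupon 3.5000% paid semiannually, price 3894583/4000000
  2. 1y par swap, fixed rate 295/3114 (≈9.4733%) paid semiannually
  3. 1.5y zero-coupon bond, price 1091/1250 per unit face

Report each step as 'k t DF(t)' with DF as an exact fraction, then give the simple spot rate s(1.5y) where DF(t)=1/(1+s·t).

1 1/2 9569/10000
2 1 1823/2000
3 3/2 1091/1250
s(1.5y) = (1/(1091/1250) − 1)/(3/2) = 106/1091 ≈ 9.7159%

step 1 [0.5y] bond c/2=7/400: DF=(3894583/4000000 − 7/400·(0))/(1+7/400) = 9569/10000 ≈ 0.956900
step 2 [1y] swap r/2=295/6228: DF=(1 − 295/6228·(0.956900))/(1+295/6228) = 1823/2000 ≈ 0.911500
step 3 [1.5y] zero: DF = P = 1091/1250 ≈ 0.872800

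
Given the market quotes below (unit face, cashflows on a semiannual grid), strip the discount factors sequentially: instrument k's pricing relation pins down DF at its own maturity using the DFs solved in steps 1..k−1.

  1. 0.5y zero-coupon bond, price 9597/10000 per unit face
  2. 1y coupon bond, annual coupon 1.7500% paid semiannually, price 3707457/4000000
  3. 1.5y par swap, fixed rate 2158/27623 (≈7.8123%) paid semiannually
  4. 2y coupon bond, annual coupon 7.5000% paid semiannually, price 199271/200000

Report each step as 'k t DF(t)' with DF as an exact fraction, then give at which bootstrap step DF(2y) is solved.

step 1 [0.5y] zero: DF = P = 9597/10000 ≈ 0.959700
step 2 [1y] bond c/2=7/800: DF=(3707457/4000000 − 7/800·(0.959700))/(1+7/800) = 1821/2000 ≈ 0.910500
step 3 [1.5y] swap r/2=1079/27623: DF=(1 − 1079/27623·(0.959700+0.910500))/(1+1079/27623) = 8921/10000 ≈ 0.892100
step 4 [2y] bond c/2=3/80: DF=(199271/200000 − 3/80·(0.959700+0.910500+0.892100))/(1+3/80) = 1721/2000 ≈ 0.860500

1 1/2 9597/10000
2 1 1821/2000
3 3/2 8921/10000
4 2 1721/2000
DF(2y) is solved at step 4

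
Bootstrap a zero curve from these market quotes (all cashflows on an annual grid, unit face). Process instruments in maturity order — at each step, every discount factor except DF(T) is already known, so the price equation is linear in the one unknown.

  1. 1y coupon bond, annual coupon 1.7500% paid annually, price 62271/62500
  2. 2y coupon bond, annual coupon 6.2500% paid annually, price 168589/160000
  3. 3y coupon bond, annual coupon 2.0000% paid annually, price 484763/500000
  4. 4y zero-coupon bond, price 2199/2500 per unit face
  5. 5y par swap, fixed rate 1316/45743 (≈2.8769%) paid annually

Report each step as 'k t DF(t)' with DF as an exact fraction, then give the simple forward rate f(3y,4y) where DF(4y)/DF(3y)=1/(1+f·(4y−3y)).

step 1 [1y] bond c/1=7/400: DF=(62271/62500 − 7/400·(0))/(1+7/400) = 612/625 ≈ 0.979200
step 2 [2y] bond c/1=1/16: DF=(168589/160000 − 1/16·(0.979200))/(1+1/16) = 9341/10000 ≈ 0.934100
step 3 [3y] bond c/1=1/50: DF=(484763/500000 − 1/50·(0.979200+0.934100))/(1+1/50) = 913/1000 ≈ 0.913000
step 4 [4y] zero: DF = P = 2199/2500 ≈ 0.879600
step 5 [5y] swap r/1=1316/45743: DF=(1 − 1316/45743·(0.979200+0.934100+0.913000+0.879600))/(1+1316/45743) = 2171/2500 ≈ 0.868400

1 1 612/625
2 2 9341/10000
3 3 913/1000
4 4 2199/2500
5 5 2171/2500
f(3y,4y) = ((913/1000)/(2199/2500) − 1)/(1) = 167/4398 ≈ 3.7972%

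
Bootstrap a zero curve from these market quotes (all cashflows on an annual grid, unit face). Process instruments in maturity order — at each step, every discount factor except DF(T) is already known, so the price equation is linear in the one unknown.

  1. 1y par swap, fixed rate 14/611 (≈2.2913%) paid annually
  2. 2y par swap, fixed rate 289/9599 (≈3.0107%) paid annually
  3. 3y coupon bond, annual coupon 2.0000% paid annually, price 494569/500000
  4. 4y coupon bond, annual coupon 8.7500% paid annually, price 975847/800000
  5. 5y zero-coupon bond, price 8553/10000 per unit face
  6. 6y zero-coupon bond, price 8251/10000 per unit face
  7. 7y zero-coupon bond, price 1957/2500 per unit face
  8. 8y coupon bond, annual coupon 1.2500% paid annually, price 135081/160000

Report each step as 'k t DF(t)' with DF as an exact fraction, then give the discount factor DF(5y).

1 1 611/625
2 2 4711/5000
3 3 9321/10000
4 4 4461/5000
5 5 8553/10000
6 6 8251/10000
7 7 1957/2500
8 8 1893/2500
DF(5y) = 8553/10000 ≈ 0.855300

step 1 [1y] swap r/1=14/611: DF=(1 − 14/611·(0))/(1+14/611) = 611/625 ≈ 0.977600
step 2 [2y] swap r/1=289/9599: DF=(1 − 289/9599·(0.977600))/(1+289/9599) = 4711/5000 ≈ 0.942200
step 3 [3y] bond c/1=1/50: DF=(494569/500000 − 1/50·(0.977600+0.942200))/(1+1/50) = 9321/10000 ≈ 0.932100
step 4 [4y] bond c/1=7/80: DF=(975847/800000 − 7/80·(0.977600+0.942200+0.932100))/(1+7/80) = 4461/5000 ≈ 0.892200
step 5 [5y] zero: DF = P = 8553/10000 ≈ 0.855300
step 6 [6y] zero: DF = P = 8251/10000 ≈ 0.825100
step 7 [7y] zero: DF = P = 1957/2500 ≈ 0.782800
step 8 [8y] bond c/1=1/80: DF=(135081/160000 − 1/80·(0.977600+0.942200+0.932100+0.892200+0.855300+0.825100+0.782800))/(1+1/80) = 1893/2500 ≈ 0.757200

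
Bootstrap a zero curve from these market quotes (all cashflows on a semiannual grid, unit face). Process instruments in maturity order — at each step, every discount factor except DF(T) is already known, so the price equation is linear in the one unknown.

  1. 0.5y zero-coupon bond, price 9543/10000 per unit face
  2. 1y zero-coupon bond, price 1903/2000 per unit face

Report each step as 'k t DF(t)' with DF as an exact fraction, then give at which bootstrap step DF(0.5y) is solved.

step 1 [0.5y] zero: DF = P = 9543/10000 ≈ 0.954300
step 2 [1y] zero: DF = P = 1903/2000 ≈ 0.951500

1 1/2 9543/10000
2 1 1903/2000
DF(0.5y) is solved at step 1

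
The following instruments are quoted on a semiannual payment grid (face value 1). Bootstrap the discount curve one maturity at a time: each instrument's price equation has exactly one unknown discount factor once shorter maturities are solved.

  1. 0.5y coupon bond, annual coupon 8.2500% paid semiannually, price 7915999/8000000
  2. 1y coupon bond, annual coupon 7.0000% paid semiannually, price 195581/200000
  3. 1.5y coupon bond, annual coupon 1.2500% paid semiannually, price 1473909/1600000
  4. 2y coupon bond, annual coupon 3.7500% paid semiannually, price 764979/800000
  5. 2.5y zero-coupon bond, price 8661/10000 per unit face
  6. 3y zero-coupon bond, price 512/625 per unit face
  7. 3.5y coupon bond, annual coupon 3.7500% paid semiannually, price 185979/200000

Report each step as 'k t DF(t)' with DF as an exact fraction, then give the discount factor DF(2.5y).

1 1/2 9503/10000
2 1 9127/10000
3 3/2 9039/10000
4 2 8877/10000
5 5/2 8661/10000
6 3 512/625
7 7/2 1629/2000
DF(2.5y) = 8661/10000 ≈ 0.866100

step 1 [0.5y] bond c/2=33/800: DF=(7915999/8000000 − 33/800·(0))/(1+33/800) = 9503/10000 ≈ 0.950300
step 2 [1y] bond c/2=7/200: DF=(195581/200000 − 7/200·(0.950300))/(1+7/200) = 9127/10000 ≈ 0.912700
step 3 [1.5y] bond c/2=1/160: DF=(1473909/1600000 − 1/160·(0.950300+0.912700))/(1+1/160) = 9039/10000 ≈ 0.903900
step 4 [2y] bond c/2=3/160: DF=(764979/800000 − 3/160·(0.950300+0.912700+0.903900))/(1+3/160) = 8877/10000 ≈ 0.887700
step 5 [2.5y] zero: DF = P = 8661/10000 ≈ 0.866100
step 6 [3y] zero: DF = P = 512/625 ≈ 0.819200
step 7 [3.5y] bond c/2=3/160: DF=(185979/200000 − 3/160·(0.950300+0.912700+0.903900+0.887700+0.866100+0.819200))/(1+3/160) = 1629/2000 ≈ 0.814500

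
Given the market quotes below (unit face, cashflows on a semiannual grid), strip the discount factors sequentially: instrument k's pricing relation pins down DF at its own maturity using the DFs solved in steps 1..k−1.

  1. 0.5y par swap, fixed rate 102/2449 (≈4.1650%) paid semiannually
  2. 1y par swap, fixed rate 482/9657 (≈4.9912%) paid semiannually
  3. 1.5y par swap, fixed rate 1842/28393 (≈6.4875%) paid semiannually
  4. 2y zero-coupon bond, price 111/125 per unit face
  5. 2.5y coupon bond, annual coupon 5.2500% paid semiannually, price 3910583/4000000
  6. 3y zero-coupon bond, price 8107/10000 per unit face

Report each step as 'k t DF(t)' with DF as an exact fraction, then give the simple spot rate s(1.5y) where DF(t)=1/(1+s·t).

step 1 [0.5y] swap r/2=51/2449: DF=(1 − 51/2449·(0))/(1+51/2449) = 2449/2500 ≈ 0.979600
step 2 [1y] swap r/2=241/9657: DF=(1 − 241/9657·(0.979600))/(1+241/9657) = 4759/5000 ≈ 0.951800
step 3 [1.5y] swap r/2=921/28393: DF=(1 − 921/28393·(0.979600+0.951800))/(1+921/28393) = 9079/10000 ≈ 0.907900
step 4 [2y] zero: DF = P = 111/125 ≈ 0.888000
step 5 [2.5y] bond c/2=21/800: DF=(3910583/4000000 − 21/800·(0.979600+0.951800+0.907900+0.888000))/(1+21/800) = 8573/10000 ≈ 0.857300
step 6 [3y] zero: DF = P = 8107/10000 ≈ 0.810700

1 1/2 2449/2500
2 1 4759/5000
3 3/2 9079/10000
4 2 111/125
5 5/2 8573/10000
6 3 8107/10000
s(1.5y) = (1/(9079/10000) − 1)/(3/2) = 614/9079 ≈ 6.7629%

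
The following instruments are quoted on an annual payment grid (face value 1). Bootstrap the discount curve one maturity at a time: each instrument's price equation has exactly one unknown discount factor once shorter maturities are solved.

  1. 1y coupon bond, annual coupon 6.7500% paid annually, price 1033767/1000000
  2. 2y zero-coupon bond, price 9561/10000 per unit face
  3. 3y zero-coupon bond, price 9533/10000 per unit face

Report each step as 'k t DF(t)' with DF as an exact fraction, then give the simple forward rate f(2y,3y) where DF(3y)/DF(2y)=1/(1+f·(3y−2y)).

step 1 [1y] bond c/1=27/400: DF=(1033767/1000000 − 27/400·(0))/(1+27/400) = 2421/2500 ≈ 0.968400
step 2 [2y] zero: DF = P = 9561/10000 ≈ 0.956100
step 3 [3y] zero: DF = P = 9533/10000 ≈ 0.953300

1 1 2421/2500
2 2 9561/10000
3 3 9533/10000
f(2y,3y) = ((9561/10000)/(9533/10000) − 1)/(1) = 28/9533 ≈ 0.2937%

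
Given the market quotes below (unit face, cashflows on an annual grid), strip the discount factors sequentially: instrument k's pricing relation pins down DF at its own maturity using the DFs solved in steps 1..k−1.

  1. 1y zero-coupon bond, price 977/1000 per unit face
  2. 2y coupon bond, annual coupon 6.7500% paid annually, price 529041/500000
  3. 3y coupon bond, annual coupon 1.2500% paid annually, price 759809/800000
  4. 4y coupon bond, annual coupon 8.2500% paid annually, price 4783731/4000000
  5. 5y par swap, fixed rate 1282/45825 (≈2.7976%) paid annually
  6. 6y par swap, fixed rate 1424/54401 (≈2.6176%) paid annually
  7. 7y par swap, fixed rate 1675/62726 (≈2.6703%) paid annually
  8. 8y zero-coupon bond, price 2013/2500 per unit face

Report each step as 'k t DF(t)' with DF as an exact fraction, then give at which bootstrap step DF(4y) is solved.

step 1 [1y] zero: DF = P = 977/1000 ≈ 0.977000
step 2 [2y] bond c/1=27/400: DF=(529041/500000 − 27/400·(0.977000))/(1+27/400) = 4647/5000 ≈ 0.929400
step 3 [3y] bond c/1=1/80: DF=(759809/800000 − 1/80·(0.977000+0.929400))/(1+1/80) = 1829/2000 ≈ 0.914500
step 4 [4y] bond c/1=33/400: DF=(4783731/4000000 − 33/400·(0.977000+0.929400+0.914500))/(1+33/400) = 4449/5000 ≈ 0.889800
step 5 [5y] swap r/1=1282/45825: DF=(1 − 1282/45825·(0.977000+0.929400+0.914500+0.889800))/(1+1282/45825) = 4359/5000 ≈ 0.871800
step 6 [6y] swap r/1=1424/54401: DF=(1 − 1424/54401·(0.977000+0.929400+0.914500+0.889800+0.871800))/(1+1424/54401) = 536/625 ≈ 0.857600
step 7 [7y] swap r/1=1675/62726: DF=(1 − 1675/62726·(0.977000+0.929400+0.914500+0.889800+0.871800+0.857600))/(1+1675/62726) = 333/400 ≈ 0.832500
step 8 [8y] zero: DF = P = 2013/2500 ≈ 0.805200

1 1 977/1000
2 2 4647/5000
3 3 1829/2000
4 4 4449/5000
5 5 4359/5000
6 6 536/625
7 7 333/400
8 8 2013/2500
DF(4y) is solved at step 4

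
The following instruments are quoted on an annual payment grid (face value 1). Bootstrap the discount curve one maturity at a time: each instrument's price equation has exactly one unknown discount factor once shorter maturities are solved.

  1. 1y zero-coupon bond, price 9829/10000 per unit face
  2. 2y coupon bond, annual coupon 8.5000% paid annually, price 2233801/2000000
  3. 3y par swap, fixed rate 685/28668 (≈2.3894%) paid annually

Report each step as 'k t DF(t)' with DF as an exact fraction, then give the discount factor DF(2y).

step 1 [1y] zero: DF = P = 9829/10000 ≈ 0.982900
step 2 [2y] bond c/1=17/200: DF=(2233801/2000000 − 17/200·(0.982900))/(1+17/200) = 2381/2500 ≈ 0.952400
step 3 [3y] swap r/1=685/28668: DF=(1 − 685/28668·(0.982900+0.952400))/(1+685/28668) = 1863/2000 ≈ 0.931500

1 1 9829/10000
2 2 2381/2500
3 3 1863/2000
DF(2y) = 2381/2500 ≈ 0.952400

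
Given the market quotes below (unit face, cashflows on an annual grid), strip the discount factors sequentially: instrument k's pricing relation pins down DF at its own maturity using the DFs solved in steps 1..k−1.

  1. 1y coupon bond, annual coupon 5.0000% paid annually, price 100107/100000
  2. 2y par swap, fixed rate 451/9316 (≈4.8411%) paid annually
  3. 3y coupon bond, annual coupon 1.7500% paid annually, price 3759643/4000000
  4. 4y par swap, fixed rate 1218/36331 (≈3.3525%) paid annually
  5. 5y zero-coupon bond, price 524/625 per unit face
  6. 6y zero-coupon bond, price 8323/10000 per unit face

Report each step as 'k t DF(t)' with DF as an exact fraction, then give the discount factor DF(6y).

1 1 4767/5000
2 2 4549/5000
3 3 8917/10000
4 4 4391/5000
5 5 524/625
6 6 8323/10000
DF(6y) = 8323/10000 ≈ 0.832300

step 1 [1y] bond c/1=1/20: DF=(100107/100000 − 1/20·(0))/(1+1/20) = 4767/5000 ≈ 0.953400
step 2 [2y] swap r/1=451/9316: DF=(1 − 451/9316·(0.953400))/(1+451/9316) = 4549/5000 ≈ 0.909800
step 3 [3y] bond c/1=7/400: DF=(3759643/4000000 − 7/400·(0.953400+0.909800))/(1+7/400) = 8917/10000 ≈ 0.891700
step 4 [4y] swap r/1=1218/36331: DF=(1 − 1218/36331·(0.953400+0.909800+0.891700))/(1+1218/36331) = 4391/5000 ≈ 0.878200
step 5 [5y] zero: DF = P = 524/625 ≈ 0.838400
step 6 [6y] zero: DF = P = 8323/10000 ≈ 0.832300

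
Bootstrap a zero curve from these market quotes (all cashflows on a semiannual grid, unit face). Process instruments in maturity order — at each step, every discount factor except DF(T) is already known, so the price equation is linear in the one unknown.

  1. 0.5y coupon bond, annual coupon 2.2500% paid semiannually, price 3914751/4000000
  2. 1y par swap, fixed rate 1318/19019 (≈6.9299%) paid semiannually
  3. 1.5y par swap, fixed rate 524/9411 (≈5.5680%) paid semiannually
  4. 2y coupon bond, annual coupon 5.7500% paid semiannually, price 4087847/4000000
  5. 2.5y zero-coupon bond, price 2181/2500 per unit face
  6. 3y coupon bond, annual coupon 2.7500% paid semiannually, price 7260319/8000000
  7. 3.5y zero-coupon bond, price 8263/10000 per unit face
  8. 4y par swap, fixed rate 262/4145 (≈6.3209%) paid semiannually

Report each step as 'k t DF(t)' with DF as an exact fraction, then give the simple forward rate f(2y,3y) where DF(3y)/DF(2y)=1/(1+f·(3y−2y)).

step 1 [0.5y] bond c/2=9/800: DF=(3914751/4000000 − 9/800·(0))/(1+9/800) = 4839/5000 ≈ 0.967800
step 2 [1y] swap r/2=659/19019: DF=(1 − 659/19019·(0.967800))/(1+659/19019) = 9341/10000 ≈ 0.934100
step 3 [1.5y] swap r/2=262/9411: DF=(1 − 262/9411·(0.967800+0.934100))/(1+262/9411) = 4607/5000 ≈ 0.921400
step 4 [2y] bond c/2=23/800: DF=(4087847/4000000 − 23/800·(0.967800+0.934100+0.921400))/(1+23/800) = 1829/2000 ≈ 0.914500
step 5 [2.5y] zero: DF = P = 2181/2500 ≈ 0.872400
step 6 [3y] bond c/2=11/800: DF=(7260319/8000000 − 11/800·(0.967800+0.934100+0.921400+0.914500+0.872400))/(1+11/800) = 8327/10000 ≈ 0.832700
step 7 [3.5y] zero: DF = P = 8263/10000 ≈ 0.826300
step 8 [4y] swap r/2=131/4145: DF=(1 − 131/4145·(0.967800+0.934100+0.921400+0.914500+0.872400+0.832700+0.826300))/(1+131/4145) = 7773/10000 ≈ 0.777300

1 1/2 4839/5000
2 1 9341/10000
3 3/2 4607/5000
4 2 1829/2000
5 5/2 2181/2500
6 3 8327/10000
7 7/2 8263/10000
8 4 7773/10000
f(2y,3y) = ((1829/2000)/(8327/10000) − 1)/(1) = 818/8327 ≈ 9.8235%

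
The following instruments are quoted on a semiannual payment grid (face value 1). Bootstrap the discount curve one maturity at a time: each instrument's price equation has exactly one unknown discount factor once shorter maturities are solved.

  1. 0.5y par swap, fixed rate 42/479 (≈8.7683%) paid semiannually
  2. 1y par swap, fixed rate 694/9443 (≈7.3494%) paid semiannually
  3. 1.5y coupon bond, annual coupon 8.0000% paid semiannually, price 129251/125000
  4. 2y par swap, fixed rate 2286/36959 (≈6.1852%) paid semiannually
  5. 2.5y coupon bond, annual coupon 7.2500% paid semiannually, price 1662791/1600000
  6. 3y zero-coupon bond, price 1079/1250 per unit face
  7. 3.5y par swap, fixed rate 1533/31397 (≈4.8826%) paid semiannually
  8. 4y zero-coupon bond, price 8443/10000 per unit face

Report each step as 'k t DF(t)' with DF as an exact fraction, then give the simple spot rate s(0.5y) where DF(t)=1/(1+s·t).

step 1 [0.5y] swap r/2=21/479: DF=(1 − 21/479·(0))/(1+21/479) = 479/500 ≈ 0.958000
step 2 [1y] swap r/2=347/9443: DF=(1 − 347/9443·(0.958000))/(1+347/9443) = 4653/5000 ≈ 0.930600
step 3 [1.5y] bond c/2=1/25: DF=(129251/125000 − 1/25·(0.958000+0.930600))/(1+1/25) = 576/625 ≈ 0.921600
step 4 [2y] swap r/2=1143/36959: DF=(1 − 1143/36959·(0.958000+0.930600+0.921600))/(1+1143/36959) = 8857/10000 ≈ 0.885700
step 5 [2.5y] bond c/2=29/800: DF=(1662791/1600000 − 29/800·(0.958000+0.930600+0.921600+0.885700))/(1+29/800) = 546/625 ≈ 0.873600
step 6 [3y] zero: DF = P = 1079/1250 ≈ 0.863200
step 7 [3.5y] swap r/2=1533/62794: DF=(1 − 1533/62794·(0.958000+0.930600+0.921600+0.885700+0.873600+0.863200))/(1+1533/62794) = 8467/10000 ≈ 0.846700
step 8 [4y] zero: DF = P = 8443/10000 ≈ 0.844300

1 1/2 479/500
2 1 4653/5000
3 3/2 576/625
4 2 8857/10000
5 5/2 546/625
6 3 1079/1250
7 7/2 8467/10000
8 4 8443/10000
s(0.5y) = (1/(479/500) − 1)/(1/2) = 42/479 ≈ 8.7683%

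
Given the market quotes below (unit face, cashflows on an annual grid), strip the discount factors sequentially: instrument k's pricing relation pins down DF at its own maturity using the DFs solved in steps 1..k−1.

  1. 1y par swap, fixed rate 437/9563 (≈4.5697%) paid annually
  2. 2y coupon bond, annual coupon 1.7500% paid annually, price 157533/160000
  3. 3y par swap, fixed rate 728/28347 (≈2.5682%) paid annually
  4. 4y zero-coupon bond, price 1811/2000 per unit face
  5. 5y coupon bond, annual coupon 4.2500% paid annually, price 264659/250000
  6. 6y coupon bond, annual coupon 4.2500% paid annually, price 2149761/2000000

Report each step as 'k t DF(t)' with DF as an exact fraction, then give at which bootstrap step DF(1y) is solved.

1 1 9563/10000
2 2 1189/1250
3 3 1159/1250
4 4 1811/2000
5 5 863/1000
6 6 4217/5000
DF(1y) is solved at step 1

step 1 [1y] swap r/1=437/9563: DF=(1 − 437/9563·(0))/(1+437/9563) = 9563/10000 ≈ 0.956300
step 2 [2y] bond c/1=7/400: DF=(157533/160000 − 7/400·(0.956300))/(1+7/400) = 1189/1250 ≈ 0.951200
step 3 [3y] swap r/1=728/28347: DF=(1 − 728/28347·(0.956300+0.951200))/(1+728/28347) = 1159/1250 ≈ 0.927200
step 4 [4y] zero: DF = P = 1811/2000 ≈ 0.905500
step 5 [5y] bond c/1=17/400: DF=(264659/250000 − 17/400·(0.956300+0.951200+0.927200+0.905500))/(1+17/400) = 863/1000 ≈ 0.863000
step 6 [6y] bond c/1=17/400: DF=(2149761/2000000 − 17/400·(0.956300+0.951200+0.927200+0.905500+0.863000))/(1+17/400) = 4217/5000 ≈ 0.843400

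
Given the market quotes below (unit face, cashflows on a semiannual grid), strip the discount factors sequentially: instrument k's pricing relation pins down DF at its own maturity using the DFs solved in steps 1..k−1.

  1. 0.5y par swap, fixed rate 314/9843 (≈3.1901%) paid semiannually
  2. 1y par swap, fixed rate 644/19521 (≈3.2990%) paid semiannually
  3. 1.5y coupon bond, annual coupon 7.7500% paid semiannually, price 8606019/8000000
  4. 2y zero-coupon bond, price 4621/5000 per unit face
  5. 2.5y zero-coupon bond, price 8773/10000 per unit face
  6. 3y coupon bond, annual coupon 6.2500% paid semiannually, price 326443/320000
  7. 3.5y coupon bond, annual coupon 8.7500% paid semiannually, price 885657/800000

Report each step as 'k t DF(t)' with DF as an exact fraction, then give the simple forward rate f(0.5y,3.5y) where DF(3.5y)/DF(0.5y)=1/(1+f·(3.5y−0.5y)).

step 1 [0.5y] swap r/2=157/9843: DF=(1 − 157/9843·(0))/(1+157/9843) = 9843/10000 ≈ 0.984300
step 2 [1y] swap r/2=322/19521: DF=(1 − 322/19521·(0.984300))/(1+322/19521) = 4839/5000 ≈ 0.967800
step 3 [1.5y] bond c/2=31/800: DF=(8606019/8000000 − 31/800·(0.984300+0.967800))/(1+31/800) = 2407/2500 ≈ 0.962800
step 4 [2y] zero: DF = P = 4621/5000 ≈ 0.924200
step 5 [2.5y] zero: DF = P = 8773/10000 ≈ 0.877300
step 6 [3y] bond c/2=1/32: DF=(326443/320000 − 1/32·(0.984300+0.967800+0.962800+0.924200+0.877300))/(1+1/32) = 8463/10000 ≈ 0.846300
step 7 [3.5y] bond c/2=7/160: DF=(885657/800000 − 7/160·(0.984300+0.967800+0.962800+0.924200+0.877300+0.846300))/(1+7/160) = 331/400 ≈ 0.827500

1 1/2 9843/10000
2 1 4839/5000
3 3/2 2407/2500
4 2 4621/5000
5 5/2 8773/10000
6 3 8463/10000
7 7/2 331/400
f(0.5y,3.5y) = ((9843/10000)/(331/400) − 1)/(3) = 1568/24825 ≈ 6.3162%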